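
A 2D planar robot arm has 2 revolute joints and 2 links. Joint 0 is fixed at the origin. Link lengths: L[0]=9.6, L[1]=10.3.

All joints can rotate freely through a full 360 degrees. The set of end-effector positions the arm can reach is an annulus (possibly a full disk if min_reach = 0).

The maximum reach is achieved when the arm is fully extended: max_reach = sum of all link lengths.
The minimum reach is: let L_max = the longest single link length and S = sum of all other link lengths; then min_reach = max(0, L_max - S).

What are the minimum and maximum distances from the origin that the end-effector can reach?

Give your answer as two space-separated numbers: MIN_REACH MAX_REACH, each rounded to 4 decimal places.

Answer: 0.7000 19.9000

Derivation:
Link lengths: [9.6, 10.3]
max_reach = 9.6 + 10.3 = 19.9
L_max = max([9.6, 10.3]) = 10.3
S (sum of others) = 19.9 - 10.3 = 9.6
min_reach = max(0, 10.3 - 9.6) = max(0, 0.7) = 0.7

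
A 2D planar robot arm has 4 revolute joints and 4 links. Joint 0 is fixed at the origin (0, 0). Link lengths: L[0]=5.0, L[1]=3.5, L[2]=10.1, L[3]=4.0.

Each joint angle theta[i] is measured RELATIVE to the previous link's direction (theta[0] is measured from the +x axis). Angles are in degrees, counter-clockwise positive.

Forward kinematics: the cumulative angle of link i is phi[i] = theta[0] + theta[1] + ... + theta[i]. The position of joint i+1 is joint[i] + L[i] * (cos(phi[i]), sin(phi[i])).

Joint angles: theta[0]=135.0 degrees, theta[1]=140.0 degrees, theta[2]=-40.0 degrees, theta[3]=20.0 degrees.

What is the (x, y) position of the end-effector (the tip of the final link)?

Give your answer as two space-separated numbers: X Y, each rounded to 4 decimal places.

Answer: -10.0589 -12.0883

Derivation:
joint[0] = (0.0000, 0.0000)  (base)
link 0: phi[0] = 135 = 135 deg
  cos(135 deg) = -0.7071, sin(135 deg) = 0.7071
  joint[1] = (0.0000, 0.0000) + 5 * (-0.7071, 0.7071) = (0.0000 + -3.5355, 0.0000 + 3.5355) = (-3.5355, 3.5355)
link 1: phi[1] = 135 + 140 = 275 deg
  cos(275 deg) = 0.0872, sin(275 deg) = -0.9962
  joint[2] = (-3.5355, 3.5355) + 3.5 * (0.0872, -0.9962) = (-3.5355 + 0.3050, 3.5355 + -3.4867) = (-3.2305, 0.0489)
link 2: phi[2] = 135 + 140 + -40 = 235 deg
  cos(235 deg) = -0.5736, sin(235 deg) = -0.8192
  joint[3] = (-3.2305, 0.0489) + 10.1 * (-0.5736, -0.8192) = (-3.2305 + -5.7931, 0.0489 + -8.2734) = (-9.0236, -8.2246)
link 3: phi[3] = 135 + 140 + -40 + 20 = 255 deg
  cos(255 deg) = -0.2588, sin(255 deg) = -0.9659
  joint[4] = (-9.0236, -8.2246) + 4 * (-0.2588, -0.9659) = (-9.0236 + -1.0353, -8.2246 + -3.8637) = (-10.0589, -12.0883)
End effector: (-10.0589, -12.0883)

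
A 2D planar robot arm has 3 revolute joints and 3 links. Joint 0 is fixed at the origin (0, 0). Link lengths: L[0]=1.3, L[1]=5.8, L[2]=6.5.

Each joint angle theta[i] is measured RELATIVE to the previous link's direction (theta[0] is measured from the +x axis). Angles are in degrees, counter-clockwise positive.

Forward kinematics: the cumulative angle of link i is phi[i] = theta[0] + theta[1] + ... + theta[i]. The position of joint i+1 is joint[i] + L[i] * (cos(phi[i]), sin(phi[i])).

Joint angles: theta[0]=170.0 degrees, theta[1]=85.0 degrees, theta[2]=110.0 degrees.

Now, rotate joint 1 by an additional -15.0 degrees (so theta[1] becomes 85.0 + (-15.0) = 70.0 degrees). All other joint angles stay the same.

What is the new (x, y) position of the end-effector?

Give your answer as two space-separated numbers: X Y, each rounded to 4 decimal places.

Answer: 2.2210 -5.9259

Derivation:
joint[0] = (0.0000, 0.0000)  (base)
link 0: phi[0] = 170 = 170 deg
  cos(170 deg) = -0.9848, sin(170 deg) = 0.1736
  joint[1] = (0.0000, 0.0000) + 1.3 * (-0.9848, 0.1736) = (0.0000 + -1.2803, 0.0000 + 0.2257) = (-1.2803, 0.2257)
link 1: phi[1] = 170 + 70 = 240 deg
  cos(240 deg) = -0.5000, sin(240 deg) = -0.8660
  joint[2] = (-1.2803, 0.2257) + 5.8 * (-0.5000, -0.8660) = (-1.2803 + -2.9000, 0.2257 + -5.0229) = (-4.1803, -4.7972)
link 2: phi[2] = 170 + 70 + 110 = 350 deg
  cos(350 deg) = 0.9848, sin(350 deg) = -0.1736
  joint[3] = (-4.1803, -4.7972) + 6.5 * (0.9848, -0.1736) = (-4.1803 + 6.4013, -4.7972 + -1.1287) = (2.2210, -5.9259)
End effector: (2.2210, -5.9259)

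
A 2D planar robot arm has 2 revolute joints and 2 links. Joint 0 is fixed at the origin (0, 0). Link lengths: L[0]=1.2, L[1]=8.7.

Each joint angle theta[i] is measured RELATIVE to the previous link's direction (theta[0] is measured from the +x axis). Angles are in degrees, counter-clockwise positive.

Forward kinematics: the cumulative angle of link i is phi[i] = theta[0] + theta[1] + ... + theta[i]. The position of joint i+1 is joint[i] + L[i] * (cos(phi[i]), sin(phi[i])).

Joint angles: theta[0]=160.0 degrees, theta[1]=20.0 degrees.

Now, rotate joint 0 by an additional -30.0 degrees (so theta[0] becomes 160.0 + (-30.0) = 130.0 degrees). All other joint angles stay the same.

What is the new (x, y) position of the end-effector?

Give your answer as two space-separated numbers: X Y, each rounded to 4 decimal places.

Answer: -8.3058 5.2693

Derivation:
joint[0] = (0.0000, 0.0000)  (base)
link 0: phi[0] = 130 = 130 deg
  cos(130 deg) = -0.6428, sin(130 deg) = 0.7660
  joint[1] = (0.0000, 0.0000) + 1.2 * (-0.6428, 0.7660) = (0.0000 + -0.7713, 0.0000 + 0.9193) = (-0.7713, 0.9193)
link 1: phi[1] = 130 + 20 = 150 deg
  cos(150 deg) = -0.8660, sin(150 deg) = 0.5000
  joint[2] = (-0.7713, 0.9193) + 8.7 * (-0.8660, 0.5000) = (-0.7713 + -7.5344, 0.9193 + 4.3500) = (-8.3058, 5.2693)
End effector: (-8.3058, 5.2693)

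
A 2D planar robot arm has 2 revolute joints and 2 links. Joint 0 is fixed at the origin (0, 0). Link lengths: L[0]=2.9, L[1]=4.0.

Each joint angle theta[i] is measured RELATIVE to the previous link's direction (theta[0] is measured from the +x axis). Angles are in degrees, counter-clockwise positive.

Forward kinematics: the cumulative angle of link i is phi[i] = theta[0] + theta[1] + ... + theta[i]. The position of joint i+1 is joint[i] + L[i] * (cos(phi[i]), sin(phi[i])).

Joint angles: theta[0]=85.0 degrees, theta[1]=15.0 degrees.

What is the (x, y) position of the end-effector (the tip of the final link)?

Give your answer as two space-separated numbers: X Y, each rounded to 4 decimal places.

joint[0] = (0.0000, 0.0000)  (base)
link 0: phi[0] = 85 = 85 deg
  cos(85 deg) = 0.0872, sin(85 deg) = 0.9962
  joint[1] = (0.0000, 0.0000) + 2.9 * (0.0872, 0.9962) = (0.0000 + 0.2528, 0.0000 + 2.8890) = (0.2528, 2.8890)
link 1: phi[1] = 85 + 15 = 100 deg
  cos(100 deg) = -0.1736, sin(100 deg) = 0.9848
  joint[2] = (0.2528, 2.8890) + 4 * (-0.1736, 0.9848) = (0.2528 + -0.6946, 2.8890 + 3.9392) = (-0.4418, 6.8282)
End effector: (-0.4418, 6.8282)

Answer: -0.4418 6.8282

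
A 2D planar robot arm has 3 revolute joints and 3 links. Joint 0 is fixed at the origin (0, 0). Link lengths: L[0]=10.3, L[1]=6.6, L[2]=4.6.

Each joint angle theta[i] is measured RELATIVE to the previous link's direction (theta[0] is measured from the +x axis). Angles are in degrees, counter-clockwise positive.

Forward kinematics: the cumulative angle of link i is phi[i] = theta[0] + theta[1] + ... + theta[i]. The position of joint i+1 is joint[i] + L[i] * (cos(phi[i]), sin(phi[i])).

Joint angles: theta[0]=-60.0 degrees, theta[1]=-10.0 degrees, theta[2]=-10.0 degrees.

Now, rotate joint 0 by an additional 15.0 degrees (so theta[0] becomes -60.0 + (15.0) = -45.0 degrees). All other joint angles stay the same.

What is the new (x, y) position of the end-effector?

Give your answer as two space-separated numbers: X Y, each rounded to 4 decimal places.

Answer: 13.0128 -16.8586

Derivation:
joint[0] = (0.0000, 0.0000)  (base)
link 0: phi[0] = -45 = -45 deg
  cos(-45 deg) = 0.7071, sin(-45 deg) = -0.7071
  joint[1] = (0.0000, 0.0000) + 10.3 * (0.7071, -0.7071) = (0.0000 + 7.2832, 0.0000 + -7.2832) = (7.2832, -7.2832)
link 1: phi[1] = -45 + -10 = -55 deg
  cos(-55 deg) = 0.5736, sin(-55 deg) = -0.8192
  joint[2] = (7.2832, -7.2832) + 6.6 * (0.5736, -0.8192) = (7.2832 + 3.7856, -7.2832 + -5.4064) = (11.0688, -12.6896)
link 2: phi[2] = -45 + -10 + -10 = -65 deg
  cos(-65 deg) = 0.4226, sin(-65 deg) = -0.9063
  joint[3] = (11.0688, -12.6896) + 4.6 * (0.4226, -0.9063) = (11.0688 + 1.9440, -12.6896 + -4.1690) = (13.0128, -16.8586)
End effector: (13.0128, -16.8586)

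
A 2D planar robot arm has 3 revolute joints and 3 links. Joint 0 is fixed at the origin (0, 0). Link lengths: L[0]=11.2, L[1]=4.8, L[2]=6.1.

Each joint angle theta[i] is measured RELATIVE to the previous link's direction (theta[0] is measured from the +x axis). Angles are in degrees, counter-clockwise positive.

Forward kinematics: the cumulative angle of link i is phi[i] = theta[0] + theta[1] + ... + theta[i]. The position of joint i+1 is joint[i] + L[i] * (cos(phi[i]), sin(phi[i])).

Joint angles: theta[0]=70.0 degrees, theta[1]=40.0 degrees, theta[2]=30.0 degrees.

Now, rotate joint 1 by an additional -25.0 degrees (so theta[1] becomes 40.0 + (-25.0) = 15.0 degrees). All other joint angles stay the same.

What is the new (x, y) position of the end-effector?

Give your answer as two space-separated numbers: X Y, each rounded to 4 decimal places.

Answer: 1.6710 20.8348

Derivation:
joint[0] = (0.0000, 0.0000)  (base)
link 0: phi[0] = 70 = 70 deg
  cos(70 deg) = 0.3420, sin(70 deg) = 0.9397
  joint[1] = (0.0000, 0.0000) + 11.2 * (0.3420, 0.9397) = (0.0000 + 3.8306, 0.0000 + 10.5246) = (3.8306, 10.5246)
link 1: phi[1] = 70 + 15 = 85 deg
  cos(85 deg) = 0.0872, sin(85 deg) = 0.9962
  joint[2] = (3.8306, 10.5246) + 4.8 * (0.0872, 0.9962) = (3.8306 + 0.4183, 10.5246 + 4.7817) = (4.2490, 15.3063)
link 2: phi[2] = 70 + 15 + 30 = 115 deg
  cos(115 deg) = -0.4226, sin(115 deg) = 0.9063
  joint[3] = (4.2490, 15.3063) + 6.1 * (-0.4226, 0.9063) = (4.2490 + -2.5780, 15.3063 + 5.5285) = (1.6710, 20.8348)
End effector: (1.6710, 20.8348)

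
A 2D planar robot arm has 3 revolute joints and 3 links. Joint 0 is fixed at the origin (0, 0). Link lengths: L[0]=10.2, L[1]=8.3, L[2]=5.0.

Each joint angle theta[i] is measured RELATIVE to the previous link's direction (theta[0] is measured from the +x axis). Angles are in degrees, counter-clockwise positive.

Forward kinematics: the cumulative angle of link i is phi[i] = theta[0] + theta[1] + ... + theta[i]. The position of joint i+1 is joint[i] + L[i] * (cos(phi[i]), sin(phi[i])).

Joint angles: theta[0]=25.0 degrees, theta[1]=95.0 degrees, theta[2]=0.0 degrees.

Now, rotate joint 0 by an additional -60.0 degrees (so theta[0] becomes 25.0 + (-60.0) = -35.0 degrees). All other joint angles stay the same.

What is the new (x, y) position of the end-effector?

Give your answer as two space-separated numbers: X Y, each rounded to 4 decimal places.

joint[0] = (0.0000, 0.0000)  (base)
link 0: phi[0] = -35 = -35 deg
  cos(-35 deg) = 0.8192, sin(-35 deg) = -0.5736
  joint[1] = (0.0000, 0.0000) + 10.2 * (0.8192, -0.5736) = (0.0000 + 8.3554, 0.0000 + -5.8505) = (8.3554, -5.8505)
link 1: phi[1] = -35 + 95 = 60 deg
  cos(60 deg) = 0.5000, sin(60 deg) = 0.8660
  joint[2] = (8.3554, -5.8505) + 8.3 * (0.5000, 0.8660) = (8.3554 + 4.1500, -5.8505 + 7.1880) = (12.5054, 1.3375)
link 2: phi[2] = -35 + 95 + 0 = 60 deg
  cos(60 deg) = 0.5000, sin(60 deg) = 0.8660
  joint[3] = (12.5054, 1.3375) + 5 * (0.5000, 0.8660) = (12.5054 + 2.5000, 1.3375 + 4.3301) = (15.0054, 5.6677)
End effector: (15.0054, 5.6677)

Answer: 15.0054 5.6677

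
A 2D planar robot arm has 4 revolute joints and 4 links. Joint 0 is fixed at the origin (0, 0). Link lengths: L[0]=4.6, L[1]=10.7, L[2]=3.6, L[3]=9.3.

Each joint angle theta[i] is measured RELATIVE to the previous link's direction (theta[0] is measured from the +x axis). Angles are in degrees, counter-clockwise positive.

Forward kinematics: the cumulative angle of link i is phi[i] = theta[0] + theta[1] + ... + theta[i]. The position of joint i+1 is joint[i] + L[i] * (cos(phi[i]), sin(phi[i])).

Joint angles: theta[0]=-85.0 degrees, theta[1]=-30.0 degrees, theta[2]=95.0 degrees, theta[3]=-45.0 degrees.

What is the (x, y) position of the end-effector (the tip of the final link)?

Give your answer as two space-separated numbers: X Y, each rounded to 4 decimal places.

joint[0] = (0.0000, 0.0000)  (base)
link 0: phi[0] = -85 = -85 deg
  cos(-85 deg) = 0.0872, sin(-85 deg) = -0.9962
  joint[1] = (0.0000, 0.0000) + 4.6 * (0.0872, -0.9962) = (0.0000 + 0.4009, 0.0000 + -4.5825) = (0.4009, -4.5825)
link 1: phi[1] = -85 + -30 = -115 deg
  cos(-115 deg) = -0.4226, sin(-115 deg) = -0.9063
  joint[2] = (0.4009, -4.5825) + 10.7 * (-0.4226, -0.9063) = (0.4009 + -4.5220, -4.5825 + -9.6975) = (-4.1211, -14.2800)
link 2: phi[2] = -85 + -30 + 95 = -20 deg
  cos(-20 deg) = 0.9397, sin(-20 deg) = -0.3420
  joint[3] = (-4.1211, -14.2800) + 3.6 * (0.9397, -0.3420) = (-4.1211 + 3.3829, -14.2800 + -1.2313) = (-0.7382, -15.5113)
link 3: phi[3] = -85 + -30 + 95 + -45 = -65 deg
  cos(-65 deg) = 0.4226, sin(-65 deg) = -0.9063
  joint[4] = (-0.7382, -15.5113) + 9.3 * (0.4226, -0.9063) = (-0.7382 + 3.9303, -15.5113 + -8.4287) = (3.1921, -23.9399)
End effector: (3.1921, -23.9399)

Answer: 3.1921 -23.9399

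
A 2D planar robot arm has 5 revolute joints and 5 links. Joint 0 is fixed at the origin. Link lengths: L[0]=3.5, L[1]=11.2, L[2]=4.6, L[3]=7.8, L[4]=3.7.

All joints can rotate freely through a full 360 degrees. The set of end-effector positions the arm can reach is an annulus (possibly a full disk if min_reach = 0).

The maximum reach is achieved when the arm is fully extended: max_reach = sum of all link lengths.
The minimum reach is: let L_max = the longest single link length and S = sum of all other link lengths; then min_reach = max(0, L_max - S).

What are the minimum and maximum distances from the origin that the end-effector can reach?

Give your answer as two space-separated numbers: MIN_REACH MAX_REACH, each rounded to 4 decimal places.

Answer: 0.0000 30.8000

Derivation:
Link lengths: [3.5, 11.2, 4.6, 7.8, 3.7]
max_reach = 3.5 + 11.2 + 4.6 + 7.8 + 3.7 = 30.8
L_max = max([3.5, 11.2, 4.6, 7.8, 3.7]) = 11.2
S (sum of others) = 30.8 - 11.2 = 19.6
min_reach = max(0, 11.2 - 19.6) = max(0, -8.4) = 0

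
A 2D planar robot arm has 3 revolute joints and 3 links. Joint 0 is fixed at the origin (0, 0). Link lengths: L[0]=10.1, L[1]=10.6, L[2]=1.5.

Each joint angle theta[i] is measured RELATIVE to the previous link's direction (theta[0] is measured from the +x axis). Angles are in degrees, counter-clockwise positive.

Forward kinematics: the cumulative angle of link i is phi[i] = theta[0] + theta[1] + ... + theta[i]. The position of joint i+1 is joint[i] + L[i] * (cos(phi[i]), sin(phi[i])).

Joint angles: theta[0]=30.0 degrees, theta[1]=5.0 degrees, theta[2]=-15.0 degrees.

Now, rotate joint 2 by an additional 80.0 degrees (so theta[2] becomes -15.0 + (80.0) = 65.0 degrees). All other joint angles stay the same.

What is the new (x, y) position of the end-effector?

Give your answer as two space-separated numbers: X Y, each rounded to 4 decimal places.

joint[0] = (0.0000, 0.0000)  (base)
link 0: phi[0] = 30 = 30 deg
  cos(30 deg) = 0.8660, sin(30 deg) = 0.5000
  joint[1] = (0.0000, 0.0000) + 10.1 * (0.8660, 0.5000) = (0.0000 + 8.7469, 0.0000 + 5.0500) = (8.7469, 5.0500)
link 1: phi[1] = 30 + 5 = 35 deg
  cos(35 deg) = 0.8192, sin(35 deg) = 0.5736
  joint[2] = (8.7469, 5.0500) + 10.6 * (0.8192, 0.5736) = (8.7469 + 8.6830, 5.0500 + 6.0799) = (17.4299, 11.1299)
link 2: phi[2] = 30 + 5 + 65 = 100 deg
  cos(100 deg) = -0.1736, sin(100 deg) = 0.9848
  joint[3] = (17.4299, 11.1299) + 1.5 * (-0.1736, 0.9848) = (17.4299 + -0.2605, 11.1299 + 1.4772) = (17.1694, 12.6071)
End effector: (17.1694, 12.6071)

Answer: 17.1694 12.6071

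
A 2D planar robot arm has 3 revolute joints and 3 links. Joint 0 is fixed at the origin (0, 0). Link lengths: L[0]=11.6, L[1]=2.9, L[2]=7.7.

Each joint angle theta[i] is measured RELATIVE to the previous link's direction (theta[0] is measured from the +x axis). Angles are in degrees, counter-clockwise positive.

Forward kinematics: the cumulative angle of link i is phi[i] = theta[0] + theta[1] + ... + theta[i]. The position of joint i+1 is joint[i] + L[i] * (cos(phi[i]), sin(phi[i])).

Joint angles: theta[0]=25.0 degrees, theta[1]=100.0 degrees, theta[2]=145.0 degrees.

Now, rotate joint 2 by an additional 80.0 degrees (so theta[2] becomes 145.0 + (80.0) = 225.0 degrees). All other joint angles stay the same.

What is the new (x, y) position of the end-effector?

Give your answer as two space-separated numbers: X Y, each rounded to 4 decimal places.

Answer: 16.4328 5.9408

Derivation:
joint[0] = (0.0000, 0.0000)  (base)
link 0: phi[0] = 25 = 25 deg
  cos(25 deg) = 0.9063, sin(25 deg) = 0.4226
  joint[1] = (0.0000, 0.0000) + 11.6 * (0.9063, 0.4226) = (0.0000 + 10.5132, 0.0000 + 4.9024) = (10.5132, 4.9024)
link 1: phi[1] = 25 + 100 = 125 deg
  cos(125 deg) = -0.5736, sin(125 deg) = 0.8192
  joint[2] = (10.5132, 4.9024) + 2.9 * (-0.5736, 0.8192) = (10.5132 + -1.6634, 4.9024 + 2.3755) = (8.8498, 7.2779)
link 2: phi[2] = 25 + 100 + 225 = 350 deg
  cos(350 deg) = 0.9848, sin(350 deg) = -0.1736
  joint[3] = (8.8498, 7.2779) + 7.7 * (0.9848, -0.1736) = (8.8498 + 7.5830, 7.2779 + -1.3371) = (16.4328, 5.9408)
End effector: (16.4328, 5.9408)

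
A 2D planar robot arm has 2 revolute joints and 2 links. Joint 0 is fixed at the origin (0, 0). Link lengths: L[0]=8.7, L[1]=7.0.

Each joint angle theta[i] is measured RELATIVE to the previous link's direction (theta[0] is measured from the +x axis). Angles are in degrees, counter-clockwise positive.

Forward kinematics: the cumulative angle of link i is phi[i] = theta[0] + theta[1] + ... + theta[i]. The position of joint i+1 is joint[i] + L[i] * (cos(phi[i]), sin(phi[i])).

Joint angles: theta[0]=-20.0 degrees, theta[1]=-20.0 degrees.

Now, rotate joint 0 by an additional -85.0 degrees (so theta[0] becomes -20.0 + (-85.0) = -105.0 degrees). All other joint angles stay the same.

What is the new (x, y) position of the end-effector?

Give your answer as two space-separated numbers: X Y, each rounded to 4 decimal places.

joint[0] = (0.0000, 0.0000)  (base)
link 0: phi[0] = -105 = -105 deg
  cos(-105 deg) = -0.2588, sin(-105 deg) = -0.9659
  joint[1] = (0.0000, 0.0000) + 8.7 * (-0.2588, -0.9659) = (0.0000 + -2.2517, 0.0000 + -8.4036) = (-2.2517, -8.4036)
link 1: phi[1] = -105 + -20 = -125 deg
  cos(-125 deg) = -0.5736, sin(-125 deg) = -0.8192
  joint[2] = (-2.2517, -8.4036) + 7 * (-0.5736, -0.8192) = (-2.2517 + -4.0150, -8.4036 + -5.7341) = (-6.2668, -14.1376)
End effector: (-6.2668, -14.1376)

Answer: -6.2668 -14.1376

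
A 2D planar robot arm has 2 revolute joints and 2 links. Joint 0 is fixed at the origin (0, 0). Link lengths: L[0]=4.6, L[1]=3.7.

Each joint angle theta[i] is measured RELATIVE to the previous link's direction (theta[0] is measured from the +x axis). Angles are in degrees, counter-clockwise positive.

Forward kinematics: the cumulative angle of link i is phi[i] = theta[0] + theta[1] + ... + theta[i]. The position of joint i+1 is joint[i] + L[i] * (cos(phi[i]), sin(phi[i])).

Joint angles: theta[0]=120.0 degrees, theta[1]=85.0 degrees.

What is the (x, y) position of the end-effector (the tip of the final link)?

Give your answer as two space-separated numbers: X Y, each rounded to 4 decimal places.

joint[0] = (0.0000, 0.0000)  (base)
link 0: phi[0] = 120 = 120 deg
  cos(120 deg) = -0.5000, sin(120 deg) = 0.8660
  joint[1] = (0.0000, 0.0000) + 4.6 * (-0.5000, 0.8660) = (0.0000 + -2.3000, 0.0000 + 3.9837) = (-2.3000, 3.9837)
link 1: phi[1] = 120 + 85 = 205 deg
  cos(205 deg) = -0.9063, sin(205 deg) = -0.4226
  joint[2] = (-2.3000, 3.9837) + 3.7 * (-0.9063, -0.4226) = (-2.3000 + -3.3533, 3.9837 + -1.5637) = (-5.6533, 2.4200)
End effector: (-5.6533, 2.4200)

Answer: -5.6533 2.4200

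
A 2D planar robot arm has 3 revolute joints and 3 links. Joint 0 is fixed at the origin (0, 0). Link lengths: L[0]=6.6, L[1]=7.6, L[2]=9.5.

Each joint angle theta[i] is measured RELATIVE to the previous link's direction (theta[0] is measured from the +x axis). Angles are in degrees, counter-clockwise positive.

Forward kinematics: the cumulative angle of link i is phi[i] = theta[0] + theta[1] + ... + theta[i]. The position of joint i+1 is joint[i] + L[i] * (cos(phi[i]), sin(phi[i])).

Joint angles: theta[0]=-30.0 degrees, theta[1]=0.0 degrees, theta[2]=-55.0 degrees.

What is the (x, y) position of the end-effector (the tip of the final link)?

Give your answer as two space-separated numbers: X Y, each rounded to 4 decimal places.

joint[0] = (0.0000, 0.0000)  (base)
link 0: phi[0] = -30 = -30 deg
  cos(-30 deg) = 0.8660, sin(-30 deg) = -0.5000
  joint[1] = (0.0000, 0.0000) + 6.6 * (0.8660, -0.5000) = (0.0000 + 5.7158, 0.0000 + -3.3000) = (5.7158, -3.3000)
link 1: phi[1] = -30 + 0 = -30 deg
  cos(-30 deg) = 0.8660, sin(-30 deg) = -0.5000
  joint[2] = (5.7158, -3.3000) + 7.6 * (0.8660, -0.5000) = (5.7158 + 6.5818, -3.3000 + -3.8000) = (12.2976, -7.1000)
link 2: phi[2] = -30 + 0 + -55 = -85 deg
  cos(-85 deg) = 0.0872, sin(-85 deg) = -0.9962
  joint[3] = (12.2976, -7.1000) + 9.5 * (0.0872, -0.9962) = (12.2976 + 0.8280, -7.1000 + -9.4638) = (13.1255, -16.5638)
End effector: (13.1255, -16.5638)

Answer: 13.1255 -16.5638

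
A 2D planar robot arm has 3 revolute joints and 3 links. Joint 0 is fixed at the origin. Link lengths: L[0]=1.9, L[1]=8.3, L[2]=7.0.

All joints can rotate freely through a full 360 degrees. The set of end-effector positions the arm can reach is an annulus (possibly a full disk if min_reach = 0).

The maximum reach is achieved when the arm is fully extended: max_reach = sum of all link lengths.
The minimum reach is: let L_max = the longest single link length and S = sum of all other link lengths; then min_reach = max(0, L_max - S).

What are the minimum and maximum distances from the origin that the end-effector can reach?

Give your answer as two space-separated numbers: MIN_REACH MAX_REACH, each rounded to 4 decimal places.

Answer: 0.0000 17.2000

Derivation:
Link lengths: [1.9, 8.3, 7.0]
max_reach = 1.9 + 8.3 + 7 = 17.2
L_max = max([1.9, 8.3, 7.0]) = 8.3
S (sum of others) = 17.2 - 8.3 = 8.9
min_reach = max(0, 8.3 - 8.9) = max(0, -0.6) = 0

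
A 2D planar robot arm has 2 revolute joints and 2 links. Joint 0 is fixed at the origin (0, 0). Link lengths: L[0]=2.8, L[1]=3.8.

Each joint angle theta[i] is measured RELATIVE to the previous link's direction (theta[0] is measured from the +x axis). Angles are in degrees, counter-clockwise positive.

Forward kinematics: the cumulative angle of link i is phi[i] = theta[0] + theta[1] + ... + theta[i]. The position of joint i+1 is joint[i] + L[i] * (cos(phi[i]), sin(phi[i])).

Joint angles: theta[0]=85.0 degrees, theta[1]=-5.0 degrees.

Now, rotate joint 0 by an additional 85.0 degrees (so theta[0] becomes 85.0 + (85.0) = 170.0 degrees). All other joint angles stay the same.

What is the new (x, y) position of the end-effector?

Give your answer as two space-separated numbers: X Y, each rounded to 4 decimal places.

joint[0] = (0.0000, 0.0000)  (base)
link 0: phi[0] = 170 = 170 deg
  cos(170 deg) = -0.9848, sin(170 deg) = 0.1736
  joint[1] = (0.0000, 0.0000) + 2.8 * (-0.9848, 0.1736) = (0.0000 + -2.7575, 0.0000 + 0.4862) = (-2.7575, 0.4862)
link 1: phi[1] = 170 + -5 = 165 deg
  cos(165 deg) = -0.9659, sin(165 deg) = 0.2588
  joint[2] = (-2.7575, 0.4862) + 3.8 * (-0.9659, 0.2588) = (-2.7575 + -3.6705, 0.4862 + 0.9835) = (-6.4280, 1.4697)
End effector: (-6.4280, 1.4697)

Answer: -6.4280 1.4697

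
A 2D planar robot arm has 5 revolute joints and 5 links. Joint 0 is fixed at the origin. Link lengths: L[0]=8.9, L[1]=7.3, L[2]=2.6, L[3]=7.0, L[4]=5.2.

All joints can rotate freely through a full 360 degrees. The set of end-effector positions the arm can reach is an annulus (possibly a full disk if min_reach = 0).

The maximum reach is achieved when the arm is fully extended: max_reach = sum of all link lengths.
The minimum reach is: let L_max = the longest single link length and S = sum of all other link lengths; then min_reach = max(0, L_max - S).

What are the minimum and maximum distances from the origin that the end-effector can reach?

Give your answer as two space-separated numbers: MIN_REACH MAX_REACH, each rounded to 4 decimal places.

Link lengths: [8.9, 7.3, 2.6, 7.0, 5.2]
max_reach = 8.9 + 7.3 + 2.6 + 7 + 5.2 = 31
L_max = max([8.9, 7.3, 2.6, 7.0, 5.2]) = 8.9
S (sum of others) = 31 - 8.9 = 22.1
min_reach = max(0, 8.9 - 22.1) = max(0, -13.2) = 0

Answer: 0.0000 31.0000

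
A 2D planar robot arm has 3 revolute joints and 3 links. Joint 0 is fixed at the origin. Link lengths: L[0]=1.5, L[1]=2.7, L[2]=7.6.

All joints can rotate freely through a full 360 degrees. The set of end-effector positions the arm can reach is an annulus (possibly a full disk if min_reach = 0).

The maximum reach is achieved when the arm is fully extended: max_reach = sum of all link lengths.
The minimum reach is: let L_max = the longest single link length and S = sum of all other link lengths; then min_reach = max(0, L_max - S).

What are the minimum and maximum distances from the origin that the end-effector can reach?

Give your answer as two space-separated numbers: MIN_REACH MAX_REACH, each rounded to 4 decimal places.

Answer: 3.4000 11.8000

Derivation:
Link lengths: [1.5, 2.7, 7.6]
max_reach = 1.5 + 2.7 + 7.6 = 11.8
L_max = max([1.5, 2.7, 7.6]) = 7.6
S (sum of others) = 11.8 - 7.6 = 4.2
min_reach = max(0, 7.6 - 4.2) = max(0, 3.4) = 3.4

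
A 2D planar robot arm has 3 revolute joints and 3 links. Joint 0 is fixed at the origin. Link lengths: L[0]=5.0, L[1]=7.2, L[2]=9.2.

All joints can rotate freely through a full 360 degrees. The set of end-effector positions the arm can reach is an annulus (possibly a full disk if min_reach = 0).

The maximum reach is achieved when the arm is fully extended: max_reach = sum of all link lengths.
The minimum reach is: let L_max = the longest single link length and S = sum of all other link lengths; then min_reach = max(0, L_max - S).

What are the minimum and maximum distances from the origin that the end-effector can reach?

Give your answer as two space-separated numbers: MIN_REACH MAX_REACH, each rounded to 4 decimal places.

Link lengths: [5.0, 7.2, 9.2]
max_reach = 5 + 7.2 + 9.2 = 21.4
L_max = max([5.0, 7.2, 9.2]) = 9.2
S (sum of others) = 21.4 - 9.2 = 12.2
min_reach = max(0, 9.2 - 12.2) = max(0, -3) = 0

Answer: 0.0000 21.4000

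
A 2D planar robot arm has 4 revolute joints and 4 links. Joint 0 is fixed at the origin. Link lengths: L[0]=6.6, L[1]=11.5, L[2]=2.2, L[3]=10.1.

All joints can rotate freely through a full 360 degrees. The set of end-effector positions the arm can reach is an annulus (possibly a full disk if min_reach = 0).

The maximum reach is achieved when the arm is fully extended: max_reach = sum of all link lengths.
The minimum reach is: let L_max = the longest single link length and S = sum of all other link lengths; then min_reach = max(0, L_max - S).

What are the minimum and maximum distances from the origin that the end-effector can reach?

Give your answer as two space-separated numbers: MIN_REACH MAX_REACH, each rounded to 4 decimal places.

Answer: 0.0000 30.4000

Derivation:
Link lengths: [6.6, 11.5, 2.2, 10.1]
max_reach = 6.6 + 11.5 + 2.2 + 10.1 = 30.4
L_max = max([6.6, 11.5, 2.2, 10.1]) = 11.5
S (sum of others) = 30.4 - 11.5 = 18.9
min_reach = max(0, 11.5 - 18.9) = max(0, -7.4) = 0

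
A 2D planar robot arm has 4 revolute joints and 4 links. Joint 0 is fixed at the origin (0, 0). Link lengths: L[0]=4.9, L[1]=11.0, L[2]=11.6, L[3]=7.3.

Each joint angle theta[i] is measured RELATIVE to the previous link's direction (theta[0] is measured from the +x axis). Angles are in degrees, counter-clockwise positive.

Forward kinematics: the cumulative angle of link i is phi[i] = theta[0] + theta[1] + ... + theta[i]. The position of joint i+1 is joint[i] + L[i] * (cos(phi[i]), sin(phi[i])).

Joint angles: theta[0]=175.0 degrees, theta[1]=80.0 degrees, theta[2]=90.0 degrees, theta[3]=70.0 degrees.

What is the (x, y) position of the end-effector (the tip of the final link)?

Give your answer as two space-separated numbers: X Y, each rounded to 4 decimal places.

Answer: 7.6635 -7.2206

Derivation:
joint[0] = (0.0000, 0.0000)  (base)
link 0: phi[0] = 175 = 175 deg
  cos(175 deg) = -0.9962, sin(175 deg) = 0.0872
  joint[1] = (0.0000, 0.0000) + 4.9 * (-0.9962, 0.0872) = (0.0000 + -4.8814, 0.0000 + 0.4271) = (-4.8814, 0.4271)
link 1: phi[1] = 175 + 80 = 255 deg
  cos(255 deg) = -0.2588, sin(255 deg) = -0.9659
  joint[2] = (-4.8814, 0.4271) + 11 * (-0.2588, -0.9659) = (-4.8814 + -2.8470, 0.4271 + -10.6252) = (-7.7284, -10.1981)
link 2: phi[2] = 175 + 80 + 90 = 345 deg
  cos(345 deg) = 0.9659, sin(345 deg) = -0.2588
  joint[3] = (-7.7284, -10.1981) + 11.6 * (0.9659, -0.2588) = (-7.7284 + 11.2047, -10.1981 + -3.0023) = (3.4764, -13.2004)
link 3: phi[3] = 175 + 80 + 90 + 70 = 415 deg
  cos(415 deg) = 0.5736, sin(415 deg) = 0.8192
  joint[4] = (3.4764, -13.2004) + 7.3 * (0.5736, 0.8192) = (3.4764 + 4.1871, -13.2004 + 5.9798) = (7.6635, -7.2206)
End effector: (7.6635, -7.2206)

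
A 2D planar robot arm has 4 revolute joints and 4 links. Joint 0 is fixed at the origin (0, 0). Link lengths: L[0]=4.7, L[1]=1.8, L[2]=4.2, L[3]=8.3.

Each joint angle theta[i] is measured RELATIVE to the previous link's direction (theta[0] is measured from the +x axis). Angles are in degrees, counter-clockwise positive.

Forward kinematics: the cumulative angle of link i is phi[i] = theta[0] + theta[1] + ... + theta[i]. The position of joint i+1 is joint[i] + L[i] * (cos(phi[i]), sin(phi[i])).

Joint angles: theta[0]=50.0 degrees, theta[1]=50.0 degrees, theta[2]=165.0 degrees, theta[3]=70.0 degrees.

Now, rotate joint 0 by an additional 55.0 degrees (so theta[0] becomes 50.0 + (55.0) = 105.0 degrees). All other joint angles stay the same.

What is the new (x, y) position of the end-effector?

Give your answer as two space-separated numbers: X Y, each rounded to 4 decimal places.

joint[0] = (0.0000, 0.0000)  (base)
link 0: phi[0] = 105 = 105 deg
  cos(105 deg) = -0.2588, sin(105 deg) = 0.9659
  joint[1] = (0.0000, 0.0000) + 4.7 * (-0.2588, 0.9659) = (0.0000 + -1.2164, 0.0000 + 4.5399) = (-1.2164, 4.5399)
link 1: phi[1] = 105 + 50 = 155 deg
  cos(155 deg) = -0.9063, sin(155 deg) = 0.4226
  joint[2] = (-1.2164, 4.5399) + 1.8 * (-0.9063, 0.4226) = (-1.2164 + -1.6314, 4.5399 + 0.7607) = (-2.8478, 5.3006)
link 2: phi[2] = 105 + 50 + 165 = 320 deg
  cos(320 deg) = 0.7660, sin(320 deg) = -0.6428
  joint[3] = (-2.8478, 5.3006) + 4.2 * (0.7660, -0.6428) = (-2.8478 + 3.2174, 5.3006 + -2.6997) = (0.3696, 2.6009)
link 3: phi[3] = 105 + 50 + 165 + 70 = 390 deg
  cos(390 deg) = 0.8660, sin(390 deg) = 0.5000
  joint[4] = (0.3696, 2.6009) + 8.3 * (0.8660, 0.5000) = (0.3696 + 7.1880, 2.6009 + 4.1500) = (7.5576, 6.7509)
End effector: (7.5576, 6.7509)

Answer: 7.5576 6.7509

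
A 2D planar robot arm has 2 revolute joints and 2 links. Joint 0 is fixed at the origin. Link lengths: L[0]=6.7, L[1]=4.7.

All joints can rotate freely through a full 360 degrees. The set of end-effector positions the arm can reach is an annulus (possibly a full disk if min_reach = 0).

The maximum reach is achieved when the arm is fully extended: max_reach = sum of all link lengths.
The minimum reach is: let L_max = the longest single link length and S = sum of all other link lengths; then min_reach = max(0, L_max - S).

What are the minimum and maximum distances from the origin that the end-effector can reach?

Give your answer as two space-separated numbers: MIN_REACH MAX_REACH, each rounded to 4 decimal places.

Link lengths: [6.7, 4.7]
max_reach = 6.7 + 4.7 = 11.4
L_max = max([6.7, 4.7]) = 6.7
S (sum of others) = 11.4 - 6.7 = 4.7
min_reach = max(0, 6.7 - 4.7) = max(0, 2) = 2

Answer: 2.0000 11.4000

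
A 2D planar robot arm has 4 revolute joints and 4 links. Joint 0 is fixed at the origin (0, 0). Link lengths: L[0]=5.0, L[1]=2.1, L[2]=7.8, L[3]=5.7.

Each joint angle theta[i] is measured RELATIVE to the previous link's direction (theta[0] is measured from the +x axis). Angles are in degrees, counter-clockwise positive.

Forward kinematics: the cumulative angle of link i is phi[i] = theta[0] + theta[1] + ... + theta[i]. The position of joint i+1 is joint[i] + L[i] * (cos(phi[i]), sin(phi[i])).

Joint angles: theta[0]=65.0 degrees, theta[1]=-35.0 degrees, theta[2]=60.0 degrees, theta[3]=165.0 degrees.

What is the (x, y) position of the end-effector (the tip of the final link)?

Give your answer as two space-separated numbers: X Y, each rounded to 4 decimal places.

joint[0] = (0.0000, 0.0000)  (base)
link 0: phi[0] = 65 = 65 deg
  cos(65 deg) = 0.4226, sin(65 deg) = 0.9063
  joint[1] = (0.0000, 0.0000) + 5 * (0.4226, 0.9063) = (0.0000 + 2.1131, 0.0000 + 4.5315) = (2.1131, 4.5315)
link 1: phi[1] = 65 + -35 = 30 deg
  cos(30 deg) = 0.8660, sin(30 deg) = 0.5000
  joint[2] = (2.1131, 4.5315) + 2.1 * (0.8660, 0.5000) = (2.1131 + 1.8187, 4.5315 + 1.0500) = (3.9317, 5.5815)
link 2: phi[2] = 65 + -35 + 60 = 90 deg
  cos(90 deg) = 0.0000, sin(90 deg) = 1.0000
  joint[3] = (3.9317, 5.5815) + 7.8 * (0.0000, 1.0000) = (3.9317 + 0.0000, 5.5815 + 7.8000) = (3.9317, 13.3815)
link 3: phi[3] = 65 + -35 + 60 + 165 = 255 deg
  cos(255 deg) = -0.2588, sin(255 deg) = -0.9659
  joint[4] = (3.9317, 13.3815) + 5.7 * (-0.2588, -0.9659) = (3.9317 + -1.4753, 13.3815 + -5.5058) = (2.4565, 7.8758)
End effector: (2.4565, 7.8758)

Answer: 2.4565 7.8758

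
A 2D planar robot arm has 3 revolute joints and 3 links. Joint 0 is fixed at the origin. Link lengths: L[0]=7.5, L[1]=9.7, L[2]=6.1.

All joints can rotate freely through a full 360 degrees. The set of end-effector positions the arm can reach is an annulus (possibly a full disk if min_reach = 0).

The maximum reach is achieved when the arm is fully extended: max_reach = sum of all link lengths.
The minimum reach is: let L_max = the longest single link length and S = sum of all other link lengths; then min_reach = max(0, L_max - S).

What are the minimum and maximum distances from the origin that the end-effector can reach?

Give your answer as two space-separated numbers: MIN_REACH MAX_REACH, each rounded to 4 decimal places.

Answer: 0.0000 23.3000

Derivation:
Link lengths: [7.5, 9.7, 6.1]
max_reach = 7.5 + 9.7 + 6.1 = 23.3
L_max = max([7.5, 9.7, 6.1]) = 9.7
S (sum of others) = 23.3 - 9.7 = 13.6
min_reach = max(0, 9.7 - 13.6) = max(0, -3.9) = 0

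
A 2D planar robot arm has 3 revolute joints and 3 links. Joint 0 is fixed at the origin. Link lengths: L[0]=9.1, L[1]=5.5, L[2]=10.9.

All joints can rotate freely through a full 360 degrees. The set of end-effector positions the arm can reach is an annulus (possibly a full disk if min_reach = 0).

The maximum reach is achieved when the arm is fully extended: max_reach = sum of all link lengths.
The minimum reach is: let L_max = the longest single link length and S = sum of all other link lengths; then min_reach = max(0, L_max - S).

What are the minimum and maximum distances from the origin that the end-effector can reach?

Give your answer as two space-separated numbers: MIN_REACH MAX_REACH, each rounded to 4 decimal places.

Link lengths: [9.1, 5.5, 10.9]
max_reach = 9.1 + 5.5 + 10.9 = 25.5
L_max = max([9.1, 5.5, 10.9]) = 10.9
S (sum of others) = 25.5 - 10.9 = 14.6
min_reach = max(0, 10.9 - 14.6) = max(0, -3.7) = 0

Answer: 0.0000 25.5000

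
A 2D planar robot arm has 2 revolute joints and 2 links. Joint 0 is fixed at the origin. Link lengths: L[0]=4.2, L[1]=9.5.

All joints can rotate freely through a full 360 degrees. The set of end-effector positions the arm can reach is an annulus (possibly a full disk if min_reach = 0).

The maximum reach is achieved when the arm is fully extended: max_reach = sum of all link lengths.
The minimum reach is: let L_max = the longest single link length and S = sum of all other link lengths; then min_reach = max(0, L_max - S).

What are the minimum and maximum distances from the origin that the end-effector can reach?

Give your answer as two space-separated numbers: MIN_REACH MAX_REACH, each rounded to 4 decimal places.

Answer: 5.3000 13.7000

Derivation:
Link lengths: [4.2, 9.5]
max_reach = 4.2 + 9.5 = 13.7
L_max = max([4.2, 9.5]) = 9.5
S (sum of others) = 13.7 - 9.5 = 4.2
min_reach = max(0, 9.5 - 4.2) = max(0, 5.3) = 5.3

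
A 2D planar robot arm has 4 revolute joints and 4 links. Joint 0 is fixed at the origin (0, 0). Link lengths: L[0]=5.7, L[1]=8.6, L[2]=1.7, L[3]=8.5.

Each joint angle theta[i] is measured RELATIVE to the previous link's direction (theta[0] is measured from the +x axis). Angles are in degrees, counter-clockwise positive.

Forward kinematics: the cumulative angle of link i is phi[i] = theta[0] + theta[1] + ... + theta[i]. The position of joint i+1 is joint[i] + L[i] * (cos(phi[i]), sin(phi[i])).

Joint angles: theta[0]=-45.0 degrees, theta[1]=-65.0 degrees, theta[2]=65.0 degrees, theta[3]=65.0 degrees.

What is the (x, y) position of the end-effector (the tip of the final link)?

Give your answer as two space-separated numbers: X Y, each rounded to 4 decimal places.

Answer: 10.2786 -10.4068

Derivation:
joint[0] = (0.0000, 0.0000)  (base)
link 0: phi[0] = -45 = -45 deg
  cos(-45 deg) = 0.7071, sin(-45 deg) = -0.7071
  joint[1] = (0.0000, 0.0000) + 5.7 * (0.7071, -0.7071) = (0.0000 + 4.0305, 0.0000 + -4.0305) = (4.0305, -4.0305)
link 1: phi[1] = -45 + -65 = -110 deg
  cos(-110 deg) = -0.3420, sin(-110 deg) = -0.9397
  joint[2] = (4.0305, -4.0305) + 8.6 * (-0.3420, -0.9397) = (4.0305 + -2.9414, -4.0305 + -8.0814) = (1.0891, -12.1119)
link 2: phi[2] = -45 + -65 + 65 = -45 deg
  cos(-45 deg) = 0.7071, sin(-45 deg) = -0.7071
  joint[3] = (1.0891, -12.1119) + 1.7 * (0.7071, -0.7071) = (1.0891 + 1.2021, -12.1119 + -1.2021) = (2.2912, -13.3139)
link 3: phi[3] = -45 + -65 + 65 + 65 = 20 deg
  cos(20 deg) = 0.9397, sin(20 deg) = 0.3420
  joint[4] = (2.2912, -13.3139) + 8.5 * (0.9397, 0.3420) = (2.2912 + 7.9874, -13.3139 + 2.9072) = (10.2786, -10.4068)
End effector: (10.2786, -10.4068)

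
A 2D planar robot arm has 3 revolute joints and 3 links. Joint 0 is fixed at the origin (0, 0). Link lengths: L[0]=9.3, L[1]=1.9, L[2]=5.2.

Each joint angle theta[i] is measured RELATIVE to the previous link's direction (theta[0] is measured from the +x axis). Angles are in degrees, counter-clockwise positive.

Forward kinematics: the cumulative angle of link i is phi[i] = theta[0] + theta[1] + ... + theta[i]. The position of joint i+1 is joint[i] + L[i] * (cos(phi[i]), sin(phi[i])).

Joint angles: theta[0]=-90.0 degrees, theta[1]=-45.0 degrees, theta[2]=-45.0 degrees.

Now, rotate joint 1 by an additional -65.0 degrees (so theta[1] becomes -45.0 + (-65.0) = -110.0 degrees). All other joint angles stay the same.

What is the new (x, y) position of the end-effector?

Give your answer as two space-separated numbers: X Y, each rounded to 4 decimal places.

Answer: -3.9830 -3.9374

Derivation:
joint[0] = (0.0000, 0.0000)  (base)
link 0: phi[0] = -90 = -90 deg
  cos(-90 deg) = 0.0000, sin(-90 deg) = -1.0000
  joint[1] = (0.0000, 0.0000) + 9.3 * (0.0000, -1.0000) = (0.0000 + 0.0000, 0.0000 + -9.3000) = (0.0000, -9.3000)
link 1: phi[1] = -90 + -110 = -200 deg
  cos(-200 deg) = -0.9397, sin(-200 deg) = 0.3420
  joint[2] = (0.0000, -9.3000) + 1.9 * (-0.9397, 0.3420) = (0.0000 + -1.7854, -9.3000 + 0.6498) = (-1.7854, -8.6502)
link 2: phi[2] = -90 + -110 + -45 = -245 deg
  cos(-245 deg) = -0.4226, sin(-245 deg) = 0.9063
  joint[3] = (-1.7854, -8.6502) + 5.2 * (-0.4226, 0.9063) = (-1.7854 + -2.1976, -8.6502 + 4.7128) = (-3.9830, -3.9374)
End effector: (-3.9830, -3.9374)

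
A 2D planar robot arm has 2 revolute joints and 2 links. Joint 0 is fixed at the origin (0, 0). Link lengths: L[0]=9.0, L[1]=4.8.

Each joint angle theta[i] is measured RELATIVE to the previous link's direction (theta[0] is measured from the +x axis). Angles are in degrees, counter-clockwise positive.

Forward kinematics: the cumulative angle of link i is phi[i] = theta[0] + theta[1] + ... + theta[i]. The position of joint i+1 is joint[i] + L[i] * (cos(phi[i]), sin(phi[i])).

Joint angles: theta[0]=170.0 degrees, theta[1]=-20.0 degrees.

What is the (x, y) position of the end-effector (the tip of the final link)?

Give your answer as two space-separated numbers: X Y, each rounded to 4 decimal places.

Answer: -13.0202 3.9628

Derivation:
joint[0] = (0.0000, 0.0000)  (base)
link 0: phi[0] = 170 = 170 deg
  cos(170 deg) = -0.9848, sin(170 deg) = 0.1736
  joint[1] = (0.0000, 0.0000) + 9 * (-0.9848, 0.1736) = (0.0000 + -8.8633, 0.0000 + 1.5628) = (-8.8633, 1.5628)
link 1: phi[1] = 170 + -20 = 150 deg
  cos(150 deg) = -0.8660, sin(150 deg) = 0.5000
  joint[2] = (-8.8633, 1.5628) + 4.8 * (-0.8660, 0.5000) = (-8.8633 + -4.1569, 1.5628 + 2.4000) = (-13.0202, 3.9628)
End effector: (-13.0202, 3.9628)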